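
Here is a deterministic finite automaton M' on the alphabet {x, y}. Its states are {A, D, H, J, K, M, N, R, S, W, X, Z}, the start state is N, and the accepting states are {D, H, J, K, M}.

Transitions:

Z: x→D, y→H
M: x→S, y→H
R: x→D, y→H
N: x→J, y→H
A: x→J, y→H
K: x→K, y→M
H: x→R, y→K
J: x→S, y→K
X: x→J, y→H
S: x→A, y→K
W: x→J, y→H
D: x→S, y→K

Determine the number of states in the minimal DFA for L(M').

6

States {W,X,Z} cannot be reached from the start state, so discard them.
Initial partition by acceptance: {D,H,J,K,M} | {A,N,R,S}.
Refine {D,H,J,K,M} on symbol x: members go to different blocks, giving {D,H,J,M} and {K}.
Refine {D,H,J,M} on symbol y: members go to different blocks, giving {D,H,J} and {M}.
Split {A,N,R,S} by δ(·,x) → {A,N,R} and {S}.
Split {D,H,J} by δ(·,x) → {D,J} and {H}.
No further refinement is possible. Final partition (6 blocks): {D,J} | {A,N,R} | {K} | {M} | {S} | {H}.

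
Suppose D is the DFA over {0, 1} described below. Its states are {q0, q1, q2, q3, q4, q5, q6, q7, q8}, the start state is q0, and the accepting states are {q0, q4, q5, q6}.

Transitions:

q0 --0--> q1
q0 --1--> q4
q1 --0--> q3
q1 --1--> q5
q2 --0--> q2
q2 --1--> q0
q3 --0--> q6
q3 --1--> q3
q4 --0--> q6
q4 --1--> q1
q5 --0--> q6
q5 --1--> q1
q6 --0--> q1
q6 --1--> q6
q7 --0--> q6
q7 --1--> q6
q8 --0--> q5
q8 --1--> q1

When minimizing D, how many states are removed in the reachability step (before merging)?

Starting at q0 and following transitions, the reachable set is {q0, q1, q3, q4, q5, q6}. That leaves q2, q7, q8 unreachable — 3 in total.

3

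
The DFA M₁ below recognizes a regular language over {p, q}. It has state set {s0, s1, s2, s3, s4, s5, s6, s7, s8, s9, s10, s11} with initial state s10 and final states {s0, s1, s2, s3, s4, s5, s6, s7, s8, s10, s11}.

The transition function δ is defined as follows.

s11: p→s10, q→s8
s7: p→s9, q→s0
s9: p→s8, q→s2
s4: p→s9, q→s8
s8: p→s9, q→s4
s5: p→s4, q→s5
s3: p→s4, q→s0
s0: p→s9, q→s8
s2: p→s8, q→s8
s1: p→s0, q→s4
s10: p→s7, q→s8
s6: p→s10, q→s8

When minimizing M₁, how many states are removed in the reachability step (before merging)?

5

No path from s10 leads to s1, s3, s5, s6, s11; the other 7 states are all reachable.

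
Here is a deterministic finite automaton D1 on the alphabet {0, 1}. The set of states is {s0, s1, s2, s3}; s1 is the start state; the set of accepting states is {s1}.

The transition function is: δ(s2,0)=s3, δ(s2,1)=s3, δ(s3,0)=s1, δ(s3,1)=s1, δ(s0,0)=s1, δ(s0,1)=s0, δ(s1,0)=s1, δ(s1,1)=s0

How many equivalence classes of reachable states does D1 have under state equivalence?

2

Reachable states from the start: {s0,s1}. Unreachable: {s2,s3} — drop them.
Start with accepting vs non-accepting: {s1} | {s0}.
Stable partition: {s1} | {s0} — 2 equivalence classes.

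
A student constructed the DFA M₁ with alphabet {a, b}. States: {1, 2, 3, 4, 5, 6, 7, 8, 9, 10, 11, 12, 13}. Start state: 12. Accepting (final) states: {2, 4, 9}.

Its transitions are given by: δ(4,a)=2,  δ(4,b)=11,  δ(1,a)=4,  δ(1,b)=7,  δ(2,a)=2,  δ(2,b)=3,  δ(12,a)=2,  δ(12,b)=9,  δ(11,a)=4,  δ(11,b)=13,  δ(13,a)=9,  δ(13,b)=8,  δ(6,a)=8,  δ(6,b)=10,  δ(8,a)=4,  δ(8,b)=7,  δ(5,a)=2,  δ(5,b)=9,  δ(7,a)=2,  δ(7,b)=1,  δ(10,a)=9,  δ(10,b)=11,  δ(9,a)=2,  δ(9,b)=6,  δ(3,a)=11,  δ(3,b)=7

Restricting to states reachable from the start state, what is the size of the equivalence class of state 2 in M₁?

2

First remove the unreachable states {5}; 12 states remain.
P0 = {2,4,9} | {1,3,6,7,8,10,11,12,13}.
Refine {1,3,6,7,8,10,11,12,13} on symbol a: members go to different blocks, giving {1,7,8,10,11,12,13} and {3,6}.
On input b, block {2,4,9} splits into {2,9} and {4}.
Split {1,7,8,10,11,12,13} by δ(·,a) → {7,10,12,13} and {1,8,11}.
Split {7,10,12,13} by δ(·,b) → {7,10,13} and {12}.
The partition is now stable with 6 blocks: {2,9} | {7,10,13} | {3,6} | {4} | {1,8,11} | {12}.
The equivalence class containing 2 is {2,9}, of size 2.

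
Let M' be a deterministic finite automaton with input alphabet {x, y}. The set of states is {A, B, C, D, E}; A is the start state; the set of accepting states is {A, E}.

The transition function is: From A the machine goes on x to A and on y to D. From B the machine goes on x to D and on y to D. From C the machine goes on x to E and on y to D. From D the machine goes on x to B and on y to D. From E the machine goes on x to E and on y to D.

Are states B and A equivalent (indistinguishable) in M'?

First remove the unreachable states {C,E}; 3 states remain.
Initial partition by acceptance: {A} | {B,D}.
The partition is now stable with 2 blocks: {A} | {B,D}.
B and A end up in different blocks, so they are distinguishable. For instance, the string 'ε' is accepted from only A.

No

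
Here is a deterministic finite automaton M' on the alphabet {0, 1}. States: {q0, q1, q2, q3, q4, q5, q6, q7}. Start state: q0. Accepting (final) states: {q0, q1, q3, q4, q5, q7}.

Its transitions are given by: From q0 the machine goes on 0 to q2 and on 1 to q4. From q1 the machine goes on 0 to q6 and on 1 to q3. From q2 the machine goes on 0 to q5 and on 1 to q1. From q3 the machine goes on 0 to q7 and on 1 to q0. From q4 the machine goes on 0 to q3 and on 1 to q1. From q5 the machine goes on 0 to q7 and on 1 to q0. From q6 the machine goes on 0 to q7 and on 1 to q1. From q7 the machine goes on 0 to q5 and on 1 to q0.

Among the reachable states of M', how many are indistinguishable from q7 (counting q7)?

4

Start with accepting vs non-accepting: {q0,q1,q3,q4,q5,q7} | {q2,q6}.
Split {q0,q1,q3,q4,q5,q7} by δ(·,0) → {q3,q4,q5,q7} and {q0,q1}.
Stable partition: {q3,q4,q5,q7} | {q2,q6} | {q0,q1} — 3 equivalence classes.
The equivalence class containing q7 is {q3,q4,q5,q7}, of size 4.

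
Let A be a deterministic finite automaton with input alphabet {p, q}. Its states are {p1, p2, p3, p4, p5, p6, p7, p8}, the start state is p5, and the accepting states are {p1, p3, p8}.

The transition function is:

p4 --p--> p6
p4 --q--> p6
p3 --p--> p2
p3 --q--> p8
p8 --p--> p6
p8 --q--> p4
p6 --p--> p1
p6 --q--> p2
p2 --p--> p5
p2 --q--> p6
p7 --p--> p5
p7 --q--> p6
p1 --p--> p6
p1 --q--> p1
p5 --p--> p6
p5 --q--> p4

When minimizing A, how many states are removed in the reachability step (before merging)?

Starting at p5 and following transitions, the reachable set is {p1, p2, p4, p5, p6}. That leaves p3, p7, p8 unreachable — 3 in total.

3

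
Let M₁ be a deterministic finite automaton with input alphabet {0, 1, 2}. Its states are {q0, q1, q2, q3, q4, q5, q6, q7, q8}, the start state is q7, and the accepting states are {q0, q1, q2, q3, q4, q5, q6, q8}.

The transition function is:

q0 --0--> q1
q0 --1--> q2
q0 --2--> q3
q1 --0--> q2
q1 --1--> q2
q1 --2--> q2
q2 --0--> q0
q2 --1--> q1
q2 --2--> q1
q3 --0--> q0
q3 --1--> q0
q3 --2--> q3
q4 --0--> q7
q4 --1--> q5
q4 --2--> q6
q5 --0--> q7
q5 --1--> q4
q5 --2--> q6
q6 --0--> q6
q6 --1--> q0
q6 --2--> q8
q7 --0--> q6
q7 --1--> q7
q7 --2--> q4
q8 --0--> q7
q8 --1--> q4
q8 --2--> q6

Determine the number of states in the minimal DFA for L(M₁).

4

P0 = {q0,q1,q2,q3,q4,q5,q6,q8} | {q7}.
Split {q0,q1,q2,q3,q4,q5,q6,q8} by δ(·,0) → {q0,q1,q2,q3,q6} and {q4,q5,q8}.
Refine {q0,q1,q2,q3,q6} on symbol 2: members go to different blocks, giving {q0,q1,q2,q3} and {q6}.
No further refinement is possible. Final partition (4 blocks): {q0,q1,q2,q3} | {q7} | {q4,q5,q8} | {q6}.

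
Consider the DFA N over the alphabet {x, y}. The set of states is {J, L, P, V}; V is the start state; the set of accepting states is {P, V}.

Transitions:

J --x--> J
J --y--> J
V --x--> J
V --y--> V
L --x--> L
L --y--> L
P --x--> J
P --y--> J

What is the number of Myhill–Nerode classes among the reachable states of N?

First remove the unreachable states {L,P}; 2 states remain.
Initial partition by acceptance: {V} | {J}.
The partition is now stable with 2 blocks: {V} | {J}.

2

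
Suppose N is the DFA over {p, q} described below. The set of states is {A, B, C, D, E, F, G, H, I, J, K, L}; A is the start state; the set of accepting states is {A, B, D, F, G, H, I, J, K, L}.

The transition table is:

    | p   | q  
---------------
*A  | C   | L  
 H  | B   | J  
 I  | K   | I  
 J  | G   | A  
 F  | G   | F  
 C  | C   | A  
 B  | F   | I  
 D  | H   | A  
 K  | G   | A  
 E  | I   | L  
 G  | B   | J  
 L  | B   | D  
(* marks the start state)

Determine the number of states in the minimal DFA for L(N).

7

Reachable states from the start: {A,B,C,D,F,G,H,I,J,K,L}. Unreachable: {E} — drop them.
P0 = {A,B,D,F,G,H,I,J,K,L} | {C}.
Refine {A,B,D,F,G,H,I,J,K,L} on symbol p: members go to different blocks, giving {B,D,F,G,H,I,J,K,L} and {A}.
On input q, block {B,D,F,G,H,I,J,K,L} splits into {B,F,G,H,I,L} and {D,J,K}.
Refine {B,F,G,H,I,L} on symbol p: members go to different blocks, giving {B,F,G,H,L} and {I}.
Refine {B,F,G,H,L} on symbol q: members go to different blocks, giving {G,H,L} and {B} and {F}.
No further refinement is possible. Final partition (7 blocks): {G,H,L} | {C} | {A} | {D,J,K} | {I} | {B} | {F}.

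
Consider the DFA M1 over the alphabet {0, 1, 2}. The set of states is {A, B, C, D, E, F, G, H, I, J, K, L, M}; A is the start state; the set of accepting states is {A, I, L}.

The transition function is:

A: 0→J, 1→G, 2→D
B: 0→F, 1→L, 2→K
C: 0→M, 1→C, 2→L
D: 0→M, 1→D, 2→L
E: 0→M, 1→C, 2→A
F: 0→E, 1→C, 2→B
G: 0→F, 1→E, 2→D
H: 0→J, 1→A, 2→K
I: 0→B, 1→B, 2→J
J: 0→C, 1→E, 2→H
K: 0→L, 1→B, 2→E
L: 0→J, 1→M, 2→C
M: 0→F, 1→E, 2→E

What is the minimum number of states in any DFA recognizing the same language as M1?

6

States {I} cannot be reached from the start state, so discard them.
P0 = {A,L} | {B,C,D,E,F,G,H,J,K,M}.
Refine {B,C,D,E,F,G,H,J,K,M} on symbol 0: members go to different blocks, giving {B,C,D,E,F,G,H,J,M} and {K}.
On input 1, block {B,C,D,E,F,G,H,J,M} splits into {C,D,E,F,G,J,M} and {B,H}.
Split {C,D,E,F,G,J,M} by δ(·,2) → {C,D,E} and {F,J} and {G,M}.
No further refinement is possible. Final partition (6 blocks): {A,L} | {C,D,E} | {K} | {B,H} | {F,J} | {G,M}.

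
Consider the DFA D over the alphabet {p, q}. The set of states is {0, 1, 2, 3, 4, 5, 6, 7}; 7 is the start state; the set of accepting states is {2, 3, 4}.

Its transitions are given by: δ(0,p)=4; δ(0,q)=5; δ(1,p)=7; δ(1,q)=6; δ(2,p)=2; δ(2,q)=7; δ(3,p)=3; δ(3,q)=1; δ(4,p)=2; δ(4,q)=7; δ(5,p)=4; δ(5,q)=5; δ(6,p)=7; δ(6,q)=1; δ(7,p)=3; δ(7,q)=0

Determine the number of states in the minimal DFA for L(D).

5

Every state is reachable, so we keep all 8.
P0 = {2,3,4} | {0,1,5,6,7}.
On input p, block {0,1,5,6,7} splits into {0,5,7} and {1,6}.
On input q, block {2,3,4} splits into {2,4} and {3}.
On input p, block {0,5,7} splits into {0,5} and {7}.
No further refinement is possible. Final partition (5 blocks): {2,4} | {0,5} | {1,6} | {3} | {7}.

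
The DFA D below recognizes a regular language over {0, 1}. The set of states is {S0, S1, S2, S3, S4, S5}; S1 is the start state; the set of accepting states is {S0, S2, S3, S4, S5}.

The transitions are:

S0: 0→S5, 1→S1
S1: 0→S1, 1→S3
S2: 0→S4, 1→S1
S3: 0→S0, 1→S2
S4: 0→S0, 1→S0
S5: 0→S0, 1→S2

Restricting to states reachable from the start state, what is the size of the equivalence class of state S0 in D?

Every state is reachable, so we keep all 6.
Start with accepting vs non-accepting: {S0,S2,S3,S4,S5} | {S1}.
On input 1, block {S0,S2,S3,S4,S5} splits into {S3,S4,S5} and {S0,S2}.
Stable partition: {S3,S4,S5} | {S1} | {S0,S2} — 3 equivalence classes.
State S0 belongs to the block {S0,S2}, which has 2 states.

2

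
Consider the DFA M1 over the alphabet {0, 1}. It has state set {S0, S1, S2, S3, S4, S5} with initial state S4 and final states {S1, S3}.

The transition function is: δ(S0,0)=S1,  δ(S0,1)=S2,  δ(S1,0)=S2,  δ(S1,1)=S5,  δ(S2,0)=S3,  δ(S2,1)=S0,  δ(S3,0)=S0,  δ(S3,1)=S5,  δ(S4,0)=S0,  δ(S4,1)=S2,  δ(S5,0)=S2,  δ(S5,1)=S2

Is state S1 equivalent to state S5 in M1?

Start with accepting vs non-accepting: {S1,S3} | {S0,S2,S4,S5}.
Split {S0,S2,S4,S5} by δ(·,0) → {S0,S2} and {S4,S5}.
No further refinement is possible. Final partition (3 blocks): {S1,S3} | {S0,S2} | {S4,S5}.
S1 and S5 end up in different blocks, so they are distinguishable. For instance, the string 'ε' is accepted from only S1.

No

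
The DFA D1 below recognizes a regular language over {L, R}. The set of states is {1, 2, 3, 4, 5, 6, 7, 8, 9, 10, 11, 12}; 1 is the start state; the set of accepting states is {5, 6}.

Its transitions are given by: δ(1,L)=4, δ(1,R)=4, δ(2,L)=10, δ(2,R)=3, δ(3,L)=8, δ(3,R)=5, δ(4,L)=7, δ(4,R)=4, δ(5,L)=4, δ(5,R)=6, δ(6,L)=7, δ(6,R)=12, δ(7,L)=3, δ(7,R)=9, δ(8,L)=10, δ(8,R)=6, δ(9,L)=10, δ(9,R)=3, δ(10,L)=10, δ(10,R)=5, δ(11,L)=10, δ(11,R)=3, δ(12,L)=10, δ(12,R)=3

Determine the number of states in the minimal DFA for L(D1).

9

First remove the unreachable states {2,11}; 10 states remain.
P0 = {5,6} | {1,3,4,7,8,9,10,12}.
On input R, block {5,6} splits into {5} and {6}.
Refine {1,3,4,7,8,9,10,12} on symbol R: members go to different blocks, giving {1,4,7,9,12} and {3,10} and {8}.
On input L, block {1,4,7,9,12} splits into {7,9,12} and {1,4}.
On input R, block {7,9,12} splits into {9,12} and {7}.
On input L, block {3,10} splits into {3} and {10}.
Split {1,4} by δ(·,L) → {1} and {4}.
Stable partition: {5} | {9,12} | {6} | {3} | {8} | {1} | {7} | {10} | {4} — 9 equivalence classes.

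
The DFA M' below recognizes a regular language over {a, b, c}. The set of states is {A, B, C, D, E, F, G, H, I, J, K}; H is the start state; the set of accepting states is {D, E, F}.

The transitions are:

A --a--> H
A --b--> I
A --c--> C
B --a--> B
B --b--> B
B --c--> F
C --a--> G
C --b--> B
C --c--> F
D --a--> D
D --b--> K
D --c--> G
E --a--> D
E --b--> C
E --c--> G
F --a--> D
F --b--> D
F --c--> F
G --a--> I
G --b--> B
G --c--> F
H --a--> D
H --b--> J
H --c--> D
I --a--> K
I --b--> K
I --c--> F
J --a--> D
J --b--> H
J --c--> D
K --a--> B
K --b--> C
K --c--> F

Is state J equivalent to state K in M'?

No

Reachable states from the start: {B,C,D,F,G,H,I,J,K}. Unreachable: {A,E} — drop them.
Initial partition by acceptance: {D,F} | {B,C,G,H,I,J,K}.
Split {D,F} by δ(·,b) → {D} and {F}.
On input a, block {B,C,G,H,I,J,K} splits into {B,C,G,I,K} and {H,J}.
Stable partition: {D} | {B,C,G,I,K} | {F} | {H,J} — 4 equivalence classes.
J and K end up in different blocks, so they are distinguishable. For instance, the string 'a' is accepted from only J.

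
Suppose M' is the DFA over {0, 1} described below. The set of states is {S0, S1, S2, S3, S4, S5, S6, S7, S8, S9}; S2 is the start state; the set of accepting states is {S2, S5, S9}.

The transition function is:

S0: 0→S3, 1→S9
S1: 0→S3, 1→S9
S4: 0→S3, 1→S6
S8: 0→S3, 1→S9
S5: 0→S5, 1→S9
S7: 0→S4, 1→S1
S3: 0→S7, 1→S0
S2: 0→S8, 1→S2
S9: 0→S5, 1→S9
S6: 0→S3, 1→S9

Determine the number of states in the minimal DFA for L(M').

Initial partition by acceptance: {S2,S5,S9} | {S0,S1,S3,S4,S6,S7,S8}.
On input 0, block {S2,S5,S9} splits into {S5,S9} and {S2}.
On input 1, block {S0,S1,S3,S4,S6,S7,S8} splits into {S0,S1,S6,S8} and {S3,S4,S7}.
The partition is now stable with 4 blocks: {S5,S9} | {S0,S1,S6,S8} | {S2} | {S3,S4,S7}.

4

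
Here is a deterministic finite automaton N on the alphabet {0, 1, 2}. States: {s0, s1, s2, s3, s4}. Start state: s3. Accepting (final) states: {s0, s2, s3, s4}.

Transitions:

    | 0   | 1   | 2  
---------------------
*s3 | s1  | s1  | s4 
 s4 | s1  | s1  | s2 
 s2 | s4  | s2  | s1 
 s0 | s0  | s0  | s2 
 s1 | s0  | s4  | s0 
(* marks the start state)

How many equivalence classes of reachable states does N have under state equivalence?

5

Every state is reachable, so we keep all 5.
Initial partition by acceptance: {s0,s2,s3,s4} | {s1}.
Refine {s0,s2,s3,s4} on symbol 0: members go to different blocks, giving {s0,s2} and {s3,s4}.
On input 0, block {s0,s2} splits into {s0} and {s2}.
On input 2, block {s3,s4} splits into {s3} and {s4}.
Stable partition: {s0} | {s1} | {s3} | {s2} | {s4} — 5 equivalence classes.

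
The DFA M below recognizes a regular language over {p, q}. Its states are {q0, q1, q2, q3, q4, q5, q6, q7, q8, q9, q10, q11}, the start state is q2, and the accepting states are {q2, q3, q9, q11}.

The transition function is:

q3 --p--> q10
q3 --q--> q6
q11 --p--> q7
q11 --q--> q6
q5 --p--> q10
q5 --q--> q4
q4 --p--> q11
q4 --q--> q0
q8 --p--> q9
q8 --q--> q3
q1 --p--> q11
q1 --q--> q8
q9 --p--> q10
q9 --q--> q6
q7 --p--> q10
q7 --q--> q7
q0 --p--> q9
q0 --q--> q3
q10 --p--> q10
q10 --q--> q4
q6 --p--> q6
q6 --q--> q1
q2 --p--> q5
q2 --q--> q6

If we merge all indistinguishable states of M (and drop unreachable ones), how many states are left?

6

Every state is reachable, so we keep all 12.
P0 = {q2,q3,q9,q11} | {q0,q1,q4,q5,q6,q7,q8,q10}.
On input p, block {q0,q1,q4,q5,q6,q7,q8,q10} splits into {q0,q1,q4,q8} and {q5,q6,q7,q10}.
On input q, block {q0,q1,q4,q8} splits into {q0,q8} and {q1,q4}.
On input q, block {q5,q6,q7,q10} splits into {q5,q6,q10} and {q7}.
On input p, block {q2,q3,q9,q11} splits into {q2,q3,q9} and {q11}.
The partition is now stable with 6 blocks: {q2,q3,q9} | {q0,q8} | {q5,q6,q10} | {q1,q4} | {q7} | {q11}.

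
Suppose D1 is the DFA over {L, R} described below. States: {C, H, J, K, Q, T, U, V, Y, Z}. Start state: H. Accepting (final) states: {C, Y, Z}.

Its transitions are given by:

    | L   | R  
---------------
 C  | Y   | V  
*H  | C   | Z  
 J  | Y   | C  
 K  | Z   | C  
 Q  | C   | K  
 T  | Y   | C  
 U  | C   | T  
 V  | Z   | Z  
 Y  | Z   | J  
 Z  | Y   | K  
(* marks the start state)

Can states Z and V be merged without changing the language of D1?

No

First remove the unreachable states {Q,T,U}; 7 states remain.
P0 = {C,Y,Z} | {H,J,K,V}.
No further refinement is possible. Final partition (2 blocks): {C,Y,Z} | {H,J,K,V}.
Z and V end up in different blocks, so they are distinguishable. For instance, the string 'ε' is accepted from only Z.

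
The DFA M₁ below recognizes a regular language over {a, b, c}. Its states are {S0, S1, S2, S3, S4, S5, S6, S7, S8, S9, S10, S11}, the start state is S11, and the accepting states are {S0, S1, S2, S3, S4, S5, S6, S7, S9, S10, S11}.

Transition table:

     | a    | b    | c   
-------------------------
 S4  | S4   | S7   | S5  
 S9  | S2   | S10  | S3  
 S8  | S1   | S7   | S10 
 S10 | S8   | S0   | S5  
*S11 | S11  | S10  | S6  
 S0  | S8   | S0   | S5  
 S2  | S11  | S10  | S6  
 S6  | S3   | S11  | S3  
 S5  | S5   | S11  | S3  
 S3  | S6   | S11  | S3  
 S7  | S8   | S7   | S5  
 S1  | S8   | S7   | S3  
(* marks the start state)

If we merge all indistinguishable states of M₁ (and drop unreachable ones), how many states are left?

Reachable states from the start: {S0,S1,S3,S5,S6,S7,S8,S10,S11}. Unreachable: {S2,S4,S9} — drop them.
Start with accepting vs non-accepting: {S0,S1,S3,S5,S6,S7,S10,S11} | {S8}.
Split {S0,S1,S3,S5,S6,S7,S10,S11} by δ(·,a) → {S0,S1,S7,S10} and {S3,S5,S6,S11}.
Refine {S3,S5,S6,S11} on symbol b: members go to different blocks, giving {S3,S5,S6} and {S11}.
No further refinement is possible. Final partition (4 blocks): {S0,S1,S7,S10} | {S8} | {S3,S5,S6} | {S11}.

4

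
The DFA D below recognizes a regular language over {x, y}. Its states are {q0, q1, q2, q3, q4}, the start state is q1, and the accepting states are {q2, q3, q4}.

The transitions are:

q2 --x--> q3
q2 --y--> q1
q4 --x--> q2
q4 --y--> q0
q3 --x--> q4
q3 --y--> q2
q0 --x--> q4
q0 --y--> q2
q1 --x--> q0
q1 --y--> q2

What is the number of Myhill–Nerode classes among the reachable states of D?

Every state is reachable, so we keep all 5.
P0 = {q2,q3,q4} | {q0,q1}.
Refine {q2,q3,q4} on symbol y: members go to different blocks, giving {q2,q4} and {q3}.
Refine {q2,q4} on symbol x: members go to different blocks, giving {q2} and {q4}.
Refine {q0,q1} on symbol x: members go to different blocks, giving {q0} and {q1}.
Stable partition: {q2} | {q0} | {q3} | {q4} | {q1} — 5 equivalence classes.

5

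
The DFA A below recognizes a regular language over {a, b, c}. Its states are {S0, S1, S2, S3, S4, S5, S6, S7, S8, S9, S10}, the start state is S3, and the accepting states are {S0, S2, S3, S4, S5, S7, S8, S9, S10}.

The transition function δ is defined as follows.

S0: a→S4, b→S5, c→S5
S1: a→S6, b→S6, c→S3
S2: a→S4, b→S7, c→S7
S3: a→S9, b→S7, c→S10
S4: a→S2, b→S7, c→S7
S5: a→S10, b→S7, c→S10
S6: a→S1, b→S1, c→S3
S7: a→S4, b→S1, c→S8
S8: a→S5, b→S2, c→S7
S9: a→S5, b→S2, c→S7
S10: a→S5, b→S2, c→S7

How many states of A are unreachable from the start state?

BFS from S3 reaches {S1, S2, S3, S4, S5, S6, S7, S8, S9, S10}; the 1 state(s) S0 are never visited.

1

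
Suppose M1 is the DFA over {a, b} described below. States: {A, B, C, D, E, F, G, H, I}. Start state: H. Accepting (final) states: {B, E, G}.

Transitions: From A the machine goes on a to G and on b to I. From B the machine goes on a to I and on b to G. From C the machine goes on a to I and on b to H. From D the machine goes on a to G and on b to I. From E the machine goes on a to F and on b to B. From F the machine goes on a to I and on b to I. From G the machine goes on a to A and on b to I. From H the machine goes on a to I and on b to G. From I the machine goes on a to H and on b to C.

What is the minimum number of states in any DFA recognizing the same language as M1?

5

Reachable states from the start: {A,C,G,H,I}. Unreachable: {B,D,E,F} — drop them.
Start with accepting vs non-accepting: {G} | {A,C,H,I}.
Refine {A,C,H,I} on symbol a: members go to different blocks, giving {C,H,I} and {A}.
On input b, block {C,H,I} splits into {C,I} and {H}.
On input a, block {C,I} splits into {C} and {I}.
Stable partition: {G} | {C} | {A} | {H} | {I} — 5 equivalence classes.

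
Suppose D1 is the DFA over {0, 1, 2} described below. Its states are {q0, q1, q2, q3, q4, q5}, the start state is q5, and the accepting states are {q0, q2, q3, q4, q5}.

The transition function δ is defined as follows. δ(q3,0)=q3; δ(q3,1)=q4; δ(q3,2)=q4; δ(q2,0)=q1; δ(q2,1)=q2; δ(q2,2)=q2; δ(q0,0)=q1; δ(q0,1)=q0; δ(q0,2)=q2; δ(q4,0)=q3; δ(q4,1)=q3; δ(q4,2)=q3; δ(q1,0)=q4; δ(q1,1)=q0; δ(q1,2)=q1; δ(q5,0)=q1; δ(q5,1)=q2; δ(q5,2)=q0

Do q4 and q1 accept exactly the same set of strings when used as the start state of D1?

No

Every state is reachable, so we keep all 6.
P0 = {q0,q2,q3,q4,q5} | {q1}.
Refine {q0,q2,q3,q4,q5} on symbol 0: members go to different blocks, giving {q0,q2,q5} and {q3,q4}.
The partition is now stable with 3 blocks: {q0,q2,q5} | {q1} | {q3,q4}.
q4 and q1 end up in different blocks, so they are distinguishable. For instance, the string 'ε' is accepted from only q4.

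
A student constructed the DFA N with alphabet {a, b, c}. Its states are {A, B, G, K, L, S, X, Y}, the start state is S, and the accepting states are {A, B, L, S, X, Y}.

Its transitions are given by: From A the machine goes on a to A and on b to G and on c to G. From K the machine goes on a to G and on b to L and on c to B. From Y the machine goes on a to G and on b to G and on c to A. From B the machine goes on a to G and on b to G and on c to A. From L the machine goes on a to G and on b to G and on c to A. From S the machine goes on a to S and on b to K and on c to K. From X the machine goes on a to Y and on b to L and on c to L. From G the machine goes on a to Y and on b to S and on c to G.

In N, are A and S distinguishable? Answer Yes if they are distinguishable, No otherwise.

Reachable states from the start: {A,B,G,K,L,S,Y}. Unreachable: {X} — drop them.
Initial partition by acceptance: {A,B,L,S,Y} | {G,K}.
On input a, block {A,B,L,S,Y} splits into {B,L,Y} and {A,S}.
Split {G,K} by δ(·,a) → {K} and {G}.
On input b, block {A,S} splits into {A} and {S}.
The partition is now stable with 5 blocks: {B,L,Y} | {K} | {A} | {G} | {S}.
A and S end up in different blocks, so they are distinguishable. For instance, the string 'ba' is accepted from only A.

Yes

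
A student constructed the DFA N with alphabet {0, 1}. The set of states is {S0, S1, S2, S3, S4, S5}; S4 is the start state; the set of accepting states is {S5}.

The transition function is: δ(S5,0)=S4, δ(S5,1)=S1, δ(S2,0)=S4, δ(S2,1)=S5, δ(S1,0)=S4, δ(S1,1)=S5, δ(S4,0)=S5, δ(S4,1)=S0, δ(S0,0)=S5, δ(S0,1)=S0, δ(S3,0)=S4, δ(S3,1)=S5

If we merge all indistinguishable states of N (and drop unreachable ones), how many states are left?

3

States {S2,S3} cannot be reached from the start state, so discard them.
Start with accepting vs non-accepting: {S5} | {S0,S1,S4}.
Refine {S0,S1,S4} on symbol 0: members go to different blocks, giving {S0,S4} and {S1}.
Stable partition: {S5} | {S0,S4} | {S1} — 3 equivalence classes.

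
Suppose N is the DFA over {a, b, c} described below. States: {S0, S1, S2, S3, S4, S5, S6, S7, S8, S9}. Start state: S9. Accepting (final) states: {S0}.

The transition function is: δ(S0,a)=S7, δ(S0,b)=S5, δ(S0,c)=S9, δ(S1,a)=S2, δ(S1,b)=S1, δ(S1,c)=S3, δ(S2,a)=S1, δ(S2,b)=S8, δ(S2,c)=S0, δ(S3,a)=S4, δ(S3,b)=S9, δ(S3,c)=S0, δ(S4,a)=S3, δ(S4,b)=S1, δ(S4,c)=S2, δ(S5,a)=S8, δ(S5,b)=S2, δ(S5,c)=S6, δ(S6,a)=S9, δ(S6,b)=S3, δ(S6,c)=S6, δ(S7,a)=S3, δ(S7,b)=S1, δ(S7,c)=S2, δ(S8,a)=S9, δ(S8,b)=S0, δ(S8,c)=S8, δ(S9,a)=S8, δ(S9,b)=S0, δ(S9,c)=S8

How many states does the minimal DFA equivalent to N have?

P0 = {S0} | {S1,S2,S3,S4,S5,S6,S7,S8,S9}.
Refine {S1,S2,S3,S4,S5,S6,S7,S8,S9} on symbol b: members go to different blocks, giving {S1,S2,S3,S4,S5,S6,S7} and {S8,S9}.
Split {S1,S2,S3,S4,S5,S6,S7} by δ(·,a) → {S1,S2,S3,S4,S7} and {S5,S6}.
On input b, block {S1,S2,S3,S4,S7} splits into {S1,S4,S7} and {S2,S3}.
No further refinement is possible. Final partition (5 blocks): {S0} | {S1,S4,S7} | {S8,S9} | {S5,S6} | {S2,S3}.

5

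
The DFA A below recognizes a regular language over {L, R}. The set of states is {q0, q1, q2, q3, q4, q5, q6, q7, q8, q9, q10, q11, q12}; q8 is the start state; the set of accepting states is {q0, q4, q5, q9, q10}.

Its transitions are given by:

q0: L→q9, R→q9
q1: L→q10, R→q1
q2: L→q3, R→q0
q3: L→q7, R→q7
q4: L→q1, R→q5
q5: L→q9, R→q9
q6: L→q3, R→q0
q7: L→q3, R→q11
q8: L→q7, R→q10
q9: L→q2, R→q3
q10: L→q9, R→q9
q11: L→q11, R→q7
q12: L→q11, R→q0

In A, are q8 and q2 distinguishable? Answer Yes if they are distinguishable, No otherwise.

Reachable states from the start: {q0,q2,q3,q7,q8,q9,q10,q11}. Unreachable: {q1,q4,q5,q6,q12} — drop them.
Start with accepting vs non-accepting: {q0,q9,q10} | {q2,q3,q7,q8,q11}.
Split {q0,q9,q10} by δ(·,L) → {q0,q10} and {q9}.
Refine {q2,q3,q7,q8,q11} on symbol R: members go to different blocks, giving {q3,q7,q11} and {q2,q8}.
The partition is now stable with 4 blocks: {q0,q10} | {q3,q7,q11} | {q9} | {q2,q8}.
q8 and q2 lie in the same block of the stable partition, so they are equivalent — no string distinguishes them.

No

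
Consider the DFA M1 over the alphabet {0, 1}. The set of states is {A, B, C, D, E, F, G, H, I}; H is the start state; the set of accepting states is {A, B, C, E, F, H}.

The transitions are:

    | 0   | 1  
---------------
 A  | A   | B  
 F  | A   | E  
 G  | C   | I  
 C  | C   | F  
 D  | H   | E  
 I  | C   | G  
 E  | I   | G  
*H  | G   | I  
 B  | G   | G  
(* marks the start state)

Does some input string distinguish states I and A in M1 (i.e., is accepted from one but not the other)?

Yes

First remove the unreachable states {D}; 8 states remain.
Start with accepting vs non-accepting: {A,B,C,E,F,H} | {G,I}.
Refine {A,B,C,E,F,H} on symbol 0: members go to different blocks, giving {A,C,F} and {B,E,H}.
Split {A,C,F} by δ(·,1) → {A,F} and {C}.
The partition is now stable with 4 blocks: {A,F} | {G,I} | {B,E,H} | {C}.
I and A end up in different blocks, so they are distinguishable. For instance, the string 'ε' is accepted from only A.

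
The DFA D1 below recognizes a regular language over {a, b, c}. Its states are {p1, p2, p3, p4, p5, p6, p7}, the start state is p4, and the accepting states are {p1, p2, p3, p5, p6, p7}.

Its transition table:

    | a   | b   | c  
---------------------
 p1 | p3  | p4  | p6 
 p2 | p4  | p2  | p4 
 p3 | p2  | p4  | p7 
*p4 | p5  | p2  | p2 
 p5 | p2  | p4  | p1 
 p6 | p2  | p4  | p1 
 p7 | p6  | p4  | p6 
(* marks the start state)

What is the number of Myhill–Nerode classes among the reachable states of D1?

4

Every state is reachable, so we keep all 7.
P0 = {p1,p2,p3,p5,p6,p7} | {p4}.
Split {p1,p2,p3,p5,p6,p7} by δ(·,a) → {p1,p3,p5,p6,p7} and {p2}.
On input a, block {p1,p3,p5,p6,p7} splits into {p3,p5,p6} and {p1,p7}.
No further refinement is possible. Final partition (4 blocks): {p3,p5,p6} | {p4} | {p2} | {p1,p7}.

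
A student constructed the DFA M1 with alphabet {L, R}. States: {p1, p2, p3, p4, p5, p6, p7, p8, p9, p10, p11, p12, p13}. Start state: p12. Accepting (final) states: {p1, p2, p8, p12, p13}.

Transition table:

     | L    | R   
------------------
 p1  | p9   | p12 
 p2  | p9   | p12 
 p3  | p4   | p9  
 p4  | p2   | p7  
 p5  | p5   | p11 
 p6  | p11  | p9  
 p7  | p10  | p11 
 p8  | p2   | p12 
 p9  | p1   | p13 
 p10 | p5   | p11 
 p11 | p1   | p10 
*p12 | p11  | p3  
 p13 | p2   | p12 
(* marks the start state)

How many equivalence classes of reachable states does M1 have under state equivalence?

7

Reachable states from the start: {p1,p2,p3,p4,p5,p7,p9,p10,p11,p12,p13}. Unreachable: {p6,p8} — drop them.
Initial partition by acceptance: {p1,p2,p12,p13} | {p3,p4,p5,p7,p9,p10,p11}.
On input L, block {p1,p2,p12,p13} splits into {p1,p2,p12} and {p13}.
On input R, block {p1,p2,p12} splits into {p1,p2} and {p12}.
On input L, block {p3,p4,p5,p7,p9,p10,p11} splits into {p3,p5,p7,p10} and {p4,p9,p11}.
Refine {p3,p5,p7,p10} on symbol L: members go to different blocks, giving {p5,p7,p10} and {p3}.
Refine {p4,p9,p11} on symbol R: members go to different blocks, giving {p4,p11} and {p9}.
The partition is now stable with 7 blocks: {p1,p2} | {p5,p7,p10} | {p13} | {p12} | {p4,p11} | {p3} | {p9}.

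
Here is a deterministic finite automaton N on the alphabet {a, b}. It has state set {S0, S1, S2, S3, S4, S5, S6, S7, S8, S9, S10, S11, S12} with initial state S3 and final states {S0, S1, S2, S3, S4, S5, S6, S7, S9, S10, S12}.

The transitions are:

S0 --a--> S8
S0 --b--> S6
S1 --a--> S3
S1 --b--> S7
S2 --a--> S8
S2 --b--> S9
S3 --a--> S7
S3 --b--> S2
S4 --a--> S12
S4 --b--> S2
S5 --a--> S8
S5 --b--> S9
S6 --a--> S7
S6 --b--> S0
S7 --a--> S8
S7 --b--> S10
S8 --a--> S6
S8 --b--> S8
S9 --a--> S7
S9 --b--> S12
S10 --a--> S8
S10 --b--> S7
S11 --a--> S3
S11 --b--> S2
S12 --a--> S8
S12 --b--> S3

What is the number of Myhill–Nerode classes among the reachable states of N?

4

Reachable states from the start: {S0,S2,S3,S6,S7,S8,S9,S10,S12}. Unreachable: {S1,S4,S5,S11} — drop them.
P0 = {S0,S2,S3,S6,S7,S9,S10,S12} | {S8}.
On input a, block {S0,S2,S3,S6,S7,S9,S10,S12} splits into {S0,S2,S7,S10,S12} and {S3,S6,S9}.
Split {S0,S2,S7,S10,S12} by δ(·,b) → {S0,S2,S12} and {S7,S10}.
Stable partition: {S0,S2,S12} | {S8} | {S3,S6,S9} | {S7,S10} — 4 equivalence classes.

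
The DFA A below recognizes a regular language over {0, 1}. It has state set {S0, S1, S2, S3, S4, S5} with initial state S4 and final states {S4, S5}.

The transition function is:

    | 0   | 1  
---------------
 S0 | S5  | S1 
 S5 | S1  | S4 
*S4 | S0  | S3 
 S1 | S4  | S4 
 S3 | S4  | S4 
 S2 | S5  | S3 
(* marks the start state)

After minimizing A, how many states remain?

Reachable states from the start: {S0,S1,S3,S4,S5}. Unreachable: {S2} — drop them.
Start with accepting vs non-accepting: {S4,S5} | {S0,S1,S3}.
Refine {S4,S5} on symbol 1: members go to different blocks, giving {S4} and {S5}.
Refine {S0,S1,S3} on symbol 0: members go to different blocks, giving {S1,S3} and {S0}.
The partition is now stable with 4 blocks: {S4} | {S1,S3} | {S5} | {S0}.

4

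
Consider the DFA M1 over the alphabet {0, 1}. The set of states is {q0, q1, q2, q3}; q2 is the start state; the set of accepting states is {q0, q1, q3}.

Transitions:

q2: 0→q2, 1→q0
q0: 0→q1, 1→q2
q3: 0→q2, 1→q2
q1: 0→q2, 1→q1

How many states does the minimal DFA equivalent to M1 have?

Reachable states from the start: {q0,q1,q2}. Unreachable: {q3} — drop them.
Initial partition by acceptance: {q0,q1} | {q2}.
On input 0, block {q0,q1} splits into {q0} and {q1}.
The partition is now stable with 3 blocks: {q0} | {q2} | {q1}.

3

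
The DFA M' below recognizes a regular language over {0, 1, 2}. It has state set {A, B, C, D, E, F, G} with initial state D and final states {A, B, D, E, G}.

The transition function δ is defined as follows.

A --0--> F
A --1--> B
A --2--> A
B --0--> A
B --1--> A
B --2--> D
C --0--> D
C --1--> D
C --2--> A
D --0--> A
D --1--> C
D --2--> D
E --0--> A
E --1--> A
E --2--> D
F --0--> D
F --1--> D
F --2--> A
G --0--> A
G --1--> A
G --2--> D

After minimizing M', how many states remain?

Reachable states from the start: {A,B,C,D,F}. Unreachable: {E,G} — drop them.
Start with accepting vs non-accepting: {A,B,D} | {C,F}.
Split {A,B,D} by δ(·,0) → {B,D} and {A}.
Split {B,D} by δ(·,1) → {B} and {D}.
No further refinement is possible. Final partition (4 blocks): {B} | {C,F} | {A} | {D}.

4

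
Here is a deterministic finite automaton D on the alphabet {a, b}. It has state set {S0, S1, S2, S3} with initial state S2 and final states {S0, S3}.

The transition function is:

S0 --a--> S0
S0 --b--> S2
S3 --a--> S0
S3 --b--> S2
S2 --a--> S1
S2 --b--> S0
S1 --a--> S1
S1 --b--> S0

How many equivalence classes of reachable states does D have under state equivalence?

Reachable states from the start: {S0,S1,S2}. Unreachable: {S3} — drop them.
P0 = {S0} | {S1,S2}.
No further refinement is possible. Final partition (2 blocks): {S0} | {S1,S2}.

2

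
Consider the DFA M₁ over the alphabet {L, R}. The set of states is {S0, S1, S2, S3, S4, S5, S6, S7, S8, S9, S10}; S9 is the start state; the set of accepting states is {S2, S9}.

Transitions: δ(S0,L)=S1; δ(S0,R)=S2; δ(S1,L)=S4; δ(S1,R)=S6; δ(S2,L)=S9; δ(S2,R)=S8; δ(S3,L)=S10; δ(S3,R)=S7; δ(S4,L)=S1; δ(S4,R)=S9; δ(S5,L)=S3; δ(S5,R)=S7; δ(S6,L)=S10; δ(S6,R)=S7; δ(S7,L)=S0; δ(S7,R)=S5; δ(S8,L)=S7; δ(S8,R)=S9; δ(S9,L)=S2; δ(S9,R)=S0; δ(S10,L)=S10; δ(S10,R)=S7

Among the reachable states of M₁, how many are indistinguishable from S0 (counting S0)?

3

P0 = {S2,S9} | {S0,S1,S3,S4,S5,S6,S7,S8,S10}.
Refine {S0,S1,S3,S4,S5,S6,S7,S8,S10} on symbol R: members go to different blocks, giving {S1,S3,S5,S6,S7,S10} and {S0,S4,S8}.
Split {S1,S3,S5,S6,S7,S10} by δ(·,L) → {S3,S5,S6,S10} and {S1,S7}.
No further refinement is possible. Final partition (4 blocks): {S2,S9} | {S3,S5,S6,S10} | {S0,S4,S8} | {S1,S7}.
State S0 belongs to the block {S0,S4,S8}, which has 3 states.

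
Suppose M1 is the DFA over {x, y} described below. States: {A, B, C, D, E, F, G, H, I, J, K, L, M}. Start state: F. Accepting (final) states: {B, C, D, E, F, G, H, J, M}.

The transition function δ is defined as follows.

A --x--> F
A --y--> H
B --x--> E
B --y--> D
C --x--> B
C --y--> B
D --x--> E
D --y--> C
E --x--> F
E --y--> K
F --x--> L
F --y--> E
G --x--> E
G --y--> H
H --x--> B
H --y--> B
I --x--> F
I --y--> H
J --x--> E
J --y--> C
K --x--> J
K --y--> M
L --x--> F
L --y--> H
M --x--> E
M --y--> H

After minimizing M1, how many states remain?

First remove the unreachable states {A,G,I}; 10 states remain.
Initial partition by acceptance: {B,C,D,E,F,H,J,M} | {K,L}.
Split {B,C,D,E,F,H,J,M} by δ(·,x) → {B,C,D,E,H,J,M} and {F}.
On input x, block {B,C,D,E,H,J,M} splits into {B,C,D,H,J,M} and {E}.
Split {B,C,D,H,J,M} by δ(·,x) → {B,D,J,M} and {C,H}.
On input y, block {B,D,J,M} splits into {D,J,M} and {B}.
Split {K,L} by δ(·,x) → {K} and {L}.
Stable partition: {D,J,M} | {K} | {F} | {E} | {C,H} | {B} | {L} — 7 equivalence classes.

7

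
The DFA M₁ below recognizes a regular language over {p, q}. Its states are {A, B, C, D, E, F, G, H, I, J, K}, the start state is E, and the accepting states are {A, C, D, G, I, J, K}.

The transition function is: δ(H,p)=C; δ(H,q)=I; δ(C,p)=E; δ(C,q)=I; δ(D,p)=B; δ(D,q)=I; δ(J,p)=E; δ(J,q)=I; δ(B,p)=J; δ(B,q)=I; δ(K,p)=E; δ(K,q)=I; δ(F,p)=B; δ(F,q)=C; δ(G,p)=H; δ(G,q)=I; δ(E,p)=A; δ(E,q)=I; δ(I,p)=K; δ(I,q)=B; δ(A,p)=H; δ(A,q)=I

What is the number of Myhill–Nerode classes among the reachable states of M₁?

3

Reachable states from the start: {A,B,C,E,H,I,J,K}. Unreachable: {D,F,G} — drop them.
Initial partition by acceptance: {A,C,I,J,K} | {B,E,H}.
On input p, block {A,C,I,J,K} splits into {A,C,J,K} and {I}.
The partition is now stable with 3 blocks: {A,C,J,K} | {B,E,H} | {I}.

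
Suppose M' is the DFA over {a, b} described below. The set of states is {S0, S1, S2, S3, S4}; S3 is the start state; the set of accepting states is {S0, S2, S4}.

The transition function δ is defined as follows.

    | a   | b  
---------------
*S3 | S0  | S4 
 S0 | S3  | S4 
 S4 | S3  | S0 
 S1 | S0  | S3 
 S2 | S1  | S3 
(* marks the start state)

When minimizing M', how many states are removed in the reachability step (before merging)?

2

Starting at S3 and following transitions, the reachable set is {S0, S3, S4}. That leaves S1, S2 unreachable — 2 in total.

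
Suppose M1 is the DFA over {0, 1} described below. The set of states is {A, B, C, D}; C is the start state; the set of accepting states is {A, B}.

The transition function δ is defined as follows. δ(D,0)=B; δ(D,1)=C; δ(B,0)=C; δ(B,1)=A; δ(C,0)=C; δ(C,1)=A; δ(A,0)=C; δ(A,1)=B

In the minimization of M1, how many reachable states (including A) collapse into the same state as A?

2

Reachable states from the start: {A,B,C}. Unreachable: {D} — drop them.
Initial partition by acceptance: {A,B} | {C}.
Stable partition: {A,B} | {C} — 2 equivalence classes.
State A belongs to the block {A,B}, which has 2 states.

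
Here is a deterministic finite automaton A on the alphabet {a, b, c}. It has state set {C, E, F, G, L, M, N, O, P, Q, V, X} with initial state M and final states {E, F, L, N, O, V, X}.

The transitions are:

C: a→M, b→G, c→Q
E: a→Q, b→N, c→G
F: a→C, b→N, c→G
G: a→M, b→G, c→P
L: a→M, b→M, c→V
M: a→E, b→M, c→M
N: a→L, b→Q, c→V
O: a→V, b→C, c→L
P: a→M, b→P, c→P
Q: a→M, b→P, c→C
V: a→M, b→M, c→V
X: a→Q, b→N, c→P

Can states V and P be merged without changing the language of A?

States {F,O,X} cannot be reached from the start state, so discard them.
Start with accepting vs non-accepting: {E,L,N,V} | {C,G,M,P,Q}.
Refine {E,L,N,V} on symbol a: members go to different blocks, giving {E,L,V} and {N}.
Refine {E,L,V} on symbol b: members go to different blocks, giving {L,V} and {E}.
Refine {C,G,M,P,Q} on symbol a: members go to different blocks, giving {C,G,P,Q} and {M}.
No further refinement is possible. Final partition (5 blocks): {L,V} | {C,G,P,Q} | {N} | {E} | {M}.
V and P end up in different blocks, so they are distinguishable. For instance, the string 'ε' is accepted from only V.

No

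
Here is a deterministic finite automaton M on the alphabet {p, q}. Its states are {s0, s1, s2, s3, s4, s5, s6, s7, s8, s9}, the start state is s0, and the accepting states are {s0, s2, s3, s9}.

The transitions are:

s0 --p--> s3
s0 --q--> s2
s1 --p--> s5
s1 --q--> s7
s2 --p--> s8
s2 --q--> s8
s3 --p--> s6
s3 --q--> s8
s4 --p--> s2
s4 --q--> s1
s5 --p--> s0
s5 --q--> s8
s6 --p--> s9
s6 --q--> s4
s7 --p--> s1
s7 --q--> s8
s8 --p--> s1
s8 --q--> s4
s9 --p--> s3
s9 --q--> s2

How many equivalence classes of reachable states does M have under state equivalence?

9

Initial partition by acceptance: {s0,s2,s3,s9} | {s1,s4,s5,s6,s7,s8}.
On input p, block {s0,s2,s3,s9} splits into {s0,s9} and {s2,s3}.
On input p, block {s1,s4,s5,s6,s7,s8} splits into {s1,s7,s8} and {s5,s6} and {s4}.
On input p, block {s1,s7,s8} splits into {s7,s8} and {s1}.
Split {s7,s8} by δ(·,q) → {s7} and {s8}.
On input p, block {s2,s3} splits into {s2} and {s3}.
On input q, block {s5,s6} splits into {s5} and {s6}.
No further refinement is possible. Final partition (9 blocks): {s0,s9} | {s7} | {s2} | {s5} | {s4} | {s1} | {s8} | {s3} | {s6}.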